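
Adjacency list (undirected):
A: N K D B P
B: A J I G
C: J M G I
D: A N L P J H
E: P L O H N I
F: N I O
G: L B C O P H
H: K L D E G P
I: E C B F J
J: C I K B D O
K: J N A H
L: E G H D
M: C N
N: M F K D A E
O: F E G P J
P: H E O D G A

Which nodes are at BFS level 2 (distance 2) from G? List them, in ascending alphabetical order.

A, D, E, F, I, J, K, M

Level 0: G
Level 1: B, C, H, L, O, P
Level 2: A, D, E, F, I, J, K, M
Level 3: N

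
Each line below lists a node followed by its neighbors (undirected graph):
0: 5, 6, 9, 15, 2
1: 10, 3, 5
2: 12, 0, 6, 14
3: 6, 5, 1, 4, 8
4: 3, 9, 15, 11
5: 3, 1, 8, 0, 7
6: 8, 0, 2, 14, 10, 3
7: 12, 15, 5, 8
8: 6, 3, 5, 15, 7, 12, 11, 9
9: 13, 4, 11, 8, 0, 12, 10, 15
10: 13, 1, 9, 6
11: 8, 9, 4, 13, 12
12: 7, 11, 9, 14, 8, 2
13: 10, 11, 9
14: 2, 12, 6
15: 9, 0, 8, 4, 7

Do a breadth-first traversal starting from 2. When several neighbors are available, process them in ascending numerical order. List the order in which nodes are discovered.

Visit 2; enqueue 0, 6, 12, 14 → queue [0, 6, 12, 14]
Visit 0; enqueue 5, 9, 15 → queue [6, 12, 14, 5, 9, 15]
Visit 6; enqueue 3, 8, 10 → queue [12, 14, 5, 9, 15, 3, 8, 10]
Visit 12; enqueue 7, 11 → queue [14, 5, 9, 15, 3, 8, 10, 7, 11]
Visit 14 → queue [5, 9, 15, 3, 8, 10, 7, 11]
Visit 5; enqueue 1 → queue [9, 15, 3, 8, 10, 7, 11, 1]
Visit 9; enqueue 4, 13 → queue [15, 3, 8, 10, 7, 11, 1, 4, 13]
Visit 15 → queue [3, 8, 10, 7, 11, 1, 4, 13]
Visit 3 → queue [8, 10, 7, 11, 1, 4, 13]
Visit 8 → queue [10, 7, 11, 1, 4, 13]
Visit 10 → queue [7, 11, 1, 4, 13]
Visit 7 → queue [11, 1, 4, 13]
Visit 11 → queue [1, 4, 13]
Visit 1 → queue [4, 13]
Visit 4 → queue [13]
Visit 13 → queue []

2, 0, 6, 12, 14, 5, 9, 15, 3, 8, 10, 7, 11, 1, 4, 13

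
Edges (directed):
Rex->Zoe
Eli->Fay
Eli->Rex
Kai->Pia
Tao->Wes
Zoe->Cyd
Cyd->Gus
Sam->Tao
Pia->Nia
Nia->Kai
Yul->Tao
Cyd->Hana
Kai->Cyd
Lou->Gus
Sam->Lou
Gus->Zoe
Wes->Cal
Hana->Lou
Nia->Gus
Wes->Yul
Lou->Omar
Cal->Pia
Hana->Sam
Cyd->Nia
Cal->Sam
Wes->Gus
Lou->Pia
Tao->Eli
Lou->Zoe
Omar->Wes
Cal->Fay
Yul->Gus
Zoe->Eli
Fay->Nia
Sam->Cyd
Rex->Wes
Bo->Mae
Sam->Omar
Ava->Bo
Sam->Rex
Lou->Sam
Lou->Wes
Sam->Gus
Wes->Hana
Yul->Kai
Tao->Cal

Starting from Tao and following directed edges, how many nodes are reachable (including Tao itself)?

17

BFS from Tao visits: Tao, Cal, Eli, Wes, Fay, Pia, Sam, Rex, Gus, Hana, Yul, Nia, Cyd, Lou, Omar, Zoe, Kai
Reachable nodes: 17 of 20 total.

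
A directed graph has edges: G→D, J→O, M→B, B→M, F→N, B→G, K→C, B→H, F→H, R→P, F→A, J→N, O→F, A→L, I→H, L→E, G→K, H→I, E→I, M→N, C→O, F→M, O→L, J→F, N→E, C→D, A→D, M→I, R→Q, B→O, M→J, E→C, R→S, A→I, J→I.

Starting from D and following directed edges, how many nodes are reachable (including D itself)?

1

BFS from D visits: D
Reachable nodes: 1 of 19 total.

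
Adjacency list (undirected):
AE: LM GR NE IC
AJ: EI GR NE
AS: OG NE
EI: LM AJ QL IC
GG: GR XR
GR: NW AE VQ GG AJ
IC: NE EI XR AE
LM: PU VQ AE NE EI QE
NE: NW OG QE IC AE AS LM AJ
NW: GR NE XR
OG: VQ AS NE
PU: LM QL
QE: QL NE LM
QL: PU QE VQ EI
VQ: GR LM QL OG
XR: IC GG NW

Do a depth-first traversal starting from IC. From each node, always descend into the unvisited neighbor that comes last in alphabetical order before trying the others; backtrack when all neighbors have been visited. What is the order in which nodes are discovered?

Visit IC
IC → XR
XR → NW
NW → NE
NE → QE
QE → QL
QL → VQ
VQ → OG
OG → AS
VQ → LM
LM → PU
LM → EI
EI → AJ
AJ → GR
GR → GG
GR → AE

IC, XR, NW, NE, QE, QL, VQ, OG, AS, LM, PU, EI, AJ, GR, GG, AE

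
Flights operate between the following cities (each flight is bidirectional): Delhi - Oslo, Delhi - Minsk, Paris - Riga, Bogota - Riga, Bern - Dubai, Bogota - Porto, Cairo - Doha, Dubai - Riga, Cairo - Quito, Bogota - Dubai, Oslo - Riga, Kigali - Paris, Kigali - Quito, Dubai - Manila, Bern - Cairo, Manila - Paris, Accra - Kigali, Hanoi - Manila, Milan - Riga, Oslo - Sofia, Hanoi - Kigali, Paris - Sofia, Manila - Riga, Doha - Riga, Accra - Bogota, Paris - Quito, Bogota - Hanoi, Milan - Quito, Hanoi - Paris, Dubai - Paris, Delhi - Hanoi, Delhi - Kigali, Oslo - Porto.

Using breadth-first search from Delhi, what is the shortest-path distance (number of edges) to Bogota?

Level 0: Delhi
Level 1: Hanoi, Kigali, Minsk, Oslo
Level 2: Accra, Bogota, Manila, Paris, Porto, Quito, Riga, Sofia
Level 3: Cairo, Doha, Dubai, Milan
Level 4: Bern
Bogota first appears at level 2.

2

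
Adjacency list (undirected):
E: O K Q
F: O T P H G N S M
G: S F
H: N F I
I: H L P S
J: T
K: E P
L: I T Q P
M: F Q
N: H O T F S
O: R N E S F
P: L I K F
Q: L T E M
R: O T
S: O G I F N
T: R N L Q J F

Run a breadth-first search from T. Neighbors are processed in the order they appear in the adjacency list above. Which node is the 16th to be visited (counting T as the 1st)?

Visit T; enqueue R, N, L, Q, J, F → queue [R, N, L, Q, J, F]
Visit R; enqueue O → queue [N, L, Q, J, F, O]
Visit N; enqueue H, S → queue [L, Q, J, F, O, H, S]
Visit L; enqueue I, P → queue [Q, J, F, O, H, S, I, P]
Visit Q; enqueue E, M → queue [J, F, O, H, S, I, P, E, M]
Visit J → queue [F, O, H, S, I, P, E, M]
Visit F; enqueue G → queue [O, H, S, I, P, E, M, G]
Visit O → queue [H, S, I, P, E, M, G]
Visit H → queue [S, I, P, E, M, G]
Visit S → queue [I, P, E, M, G]
Visit I → queue [P, E, M, G]
Visit P; enqueue K → queue [E, M, G, K]
Visit E → queue [M, G, K]
Visit M → queue [G, K]
Visit G → queue [K]
Visit K → queue []

Visit order: T, R, N, L, Q, J, F, O, H, S, I, P, E, M, G, K

K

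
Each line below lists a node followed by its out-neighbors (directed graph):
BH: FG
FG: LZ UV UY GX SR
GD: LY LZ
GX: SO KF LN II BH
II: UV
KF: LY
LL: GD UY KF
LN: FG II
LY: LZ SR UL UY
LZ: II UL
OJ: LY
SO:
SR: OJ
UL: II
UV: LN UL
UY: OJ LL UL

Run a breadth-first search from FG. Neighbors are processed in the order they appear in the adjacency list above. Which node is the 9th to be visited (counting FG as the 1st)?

LN

Visit FG; enqueue LZ, UV, UY, GX, SR → queue [LZ, UV, UY, GX, SR]
Visit LZ; enqueue II, UL → queue [UV, UY, GX, SR, II, UL]
Visit UV; enqueue LN → queue [UY, GX, SR, II, UL, LN]
Visit UY; enqueue OJ, LL → queue [GX, SR, II, UL, LN, OJ, LL]
Visit GX; enqueue SO, KF, BH → queue [SR, II, UL, LN, OJ, LL, SO, KF, BH]
Visit SR → queue [II, UL, LN, OJ, LL, SO, KF, BH]
Visit II → queue [UL, LN, OJ, LL, SO, KF, BH]
Visit UL → queue [LN, OJ, LL, SO, KF, BH]
Visit LN → queue [OJ, LL, SO, KF, BH]
Visit OJ; enqueue LY → queue [LL, SO, KF, BH, LY]
Visit LL; enqueue GD → queue [SO, KF, BH, LY, GD]
Visit SO → queue [KF, BH, LY, GD]
Visit KF → queue [BH, LY, GD]
Visit BH → queue [LY, GD]
Visit LY → queue [GD]
Visit GD → queue []

Visit order: FG, LZ, UV, UY, GX, SR, II, UL, LN, OJ, LL, SO, KF, BH, LY, GD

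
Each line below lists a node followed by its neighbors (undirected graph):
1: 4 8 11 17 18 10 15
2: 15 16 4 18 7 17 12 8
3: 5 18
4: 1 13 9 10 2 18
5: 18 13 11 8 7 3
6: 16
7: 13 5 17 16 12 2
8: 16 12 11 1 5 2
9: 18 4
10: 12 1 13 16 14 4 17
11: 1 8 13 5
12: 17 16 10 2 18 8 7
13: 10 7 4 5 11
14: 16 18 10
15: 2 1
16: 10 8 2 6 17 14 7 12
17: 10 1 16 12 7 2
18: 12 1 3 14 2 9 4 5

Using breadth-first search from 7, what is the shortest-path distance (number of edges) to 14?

Level 0: 7
Level 1: 2, 5, 12, 13, 16, 17
Level 2: 1, 3, 4, 6, 8, 10, 11, 14, 15, 18
Level 3: 9
14 first appears at level 2.

2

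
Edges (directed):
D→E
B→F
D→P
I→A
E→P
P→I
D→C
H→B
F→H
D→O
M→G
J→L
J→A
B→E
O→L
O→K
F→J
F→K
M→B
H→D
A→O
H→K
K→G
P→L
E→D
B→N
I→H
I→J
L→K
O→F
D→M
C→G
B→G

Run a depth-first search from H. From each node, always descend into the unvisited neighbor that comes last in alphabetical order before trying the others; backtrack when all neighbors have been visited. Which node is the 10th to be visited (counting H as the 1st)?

Visit H
H → K
K → G
H → D
D → P
P → L
P → I
I → J
J → A
A → O
O → F
D → M
M → B
B → N
B → E
D → C

Visit order: H, K, G, D, P, L, I, J, A, O, F, M, B, N, E, C

O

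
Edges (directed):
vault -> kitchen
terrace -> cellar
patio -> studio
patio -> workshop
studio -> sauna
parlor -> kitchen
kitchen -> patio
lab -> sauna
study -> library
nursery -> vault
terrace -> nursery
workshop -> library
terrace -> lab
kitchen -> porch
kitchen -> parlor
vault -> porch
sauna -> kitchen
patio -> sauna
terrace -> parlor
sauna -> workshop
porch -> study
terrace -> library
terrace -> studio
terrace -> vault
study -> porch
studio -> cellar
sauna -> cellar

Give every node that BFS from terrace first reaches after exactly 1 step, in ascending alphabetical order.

cellar, lab, library, nursery, parlor, studio, vault

Level 0: terrace
Level 1: cellar, lab, library, nursery, parlor, studio, vault
Level 2: kitchen, porch, sauna
Level 3: patio, study, workshop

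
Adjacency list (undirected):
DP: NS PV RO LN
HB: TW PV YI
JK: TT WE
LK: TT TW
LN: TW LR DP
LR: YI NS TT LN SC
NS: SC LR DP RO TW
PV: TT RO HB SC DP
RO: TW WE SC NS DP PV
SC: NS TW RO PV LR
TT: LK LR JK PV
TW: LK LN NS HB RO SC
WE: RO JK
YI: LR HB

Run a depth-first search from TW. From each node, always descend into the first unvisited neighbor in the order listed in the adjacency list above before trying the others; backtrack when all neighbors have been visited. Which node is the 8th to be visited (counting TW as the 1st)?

Visit TW
TW → LK
LK → TT
TT → LR
LR → YI
YI → HB
HB → PV
PV → RO
RO → WE
WE → JK
RO → SC
SC → NS
NS → DP
DP → LN

Visit order: TW, LK, TT, LR, YI, HB, PV, RO, WE, JK, SC, NS, DP, LN

RO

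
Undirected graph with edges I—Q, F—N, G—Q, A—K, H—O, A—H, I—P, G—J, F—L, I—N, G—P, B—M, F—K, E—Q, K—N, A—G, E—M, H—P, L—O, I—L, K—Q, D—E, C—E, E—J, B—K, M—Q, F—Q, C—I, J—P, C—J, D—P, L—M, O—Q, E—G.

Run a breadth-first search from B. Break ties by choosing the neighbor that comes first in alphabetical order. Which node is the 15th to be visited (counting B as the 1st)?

D

Visit B; enqueue K, M → queue [K, M]
Visit K; enqueue A, F, N, Q → queue [M, A, F, N, Q]
Visit M; enqueue E, L → queue [A, F, N, Q, E, L]
Visit A; enqueue G, H → queue [F, N, Q, E, L, G, H]
Visit F → queue [N, Q, E, L, G, H]
Visit N; enqueue I → queue [Q, E, L, G, H, I]
Visit Q; enqueue O → queue [E, L, G, H, I, O]
Visit E; enqueue C, D, J → queue [L, G, H, I, O, C, D, J]
Visit L → queue [G, H, I, O, C, D, J]
Visit G; enqueue P → queue [H, I, O, C, D, J, P]
Visit H → queue [I, O, C, D, J, P]
Visit I → queue [O, C, D, J, P]
Visit O → queue [C, D, J, P]
Visit C → queue [D, J, P]
Visit D → queue [J, P]
Visit J → queue [P]
Visit P → queue []

Visit order: B, K, M, A, F, N, Q, E, L, G, H, I, O, C, D, J, P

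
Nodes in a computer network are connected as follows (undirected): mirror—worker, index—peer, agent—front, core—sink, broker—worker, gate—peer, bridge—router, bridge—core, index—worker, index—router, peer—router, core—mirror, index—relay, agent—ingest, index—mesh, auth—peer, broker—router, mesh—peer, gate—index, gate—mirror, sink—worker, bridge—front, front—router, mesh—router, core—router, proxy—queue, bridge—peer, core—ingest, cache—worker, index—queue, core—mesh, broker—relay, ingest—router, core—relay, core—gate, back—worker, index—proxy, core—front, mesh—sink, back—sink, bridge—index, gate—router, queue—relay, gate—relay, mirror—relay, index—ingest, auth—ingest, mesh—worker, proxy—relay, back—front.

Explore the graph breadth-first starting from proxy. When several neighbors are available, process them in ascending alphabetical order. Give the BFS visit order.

proxy, index, queue, relay, bridge, gate, ingest, mesh, peer, router, worker, broker, core, mirror, front, agent, auth, sink, back, cache

Visit proxy; enqueue index, queue, relay → queue [index, queue, relay]
Visit index; enqueue bridge, gate, ingest, mesh, peer, router, worker → queue [queue, relay, bridge, gate, ingest, mesh, peer, router, worker]
Visit queue → queue [relay, bridge, gate, ingest, mesh, peer, router, worker]
Visit relay; enqueue broker, core, mirror → queue [bridge, gate, ingest, mesh, peer, router, worker, broker, core, mirror]
Visit bridge; enqueue front → queue [gate, ingest, mesh, peer, router, worker, broker, core, mirror, front]
Visit gate → queue [ingest, mesh, peer, router, worker, broker, core, mirror, front]
Visit ingest; enqueue agent, auth → queue [mesh, peer, router, worker, broker, core, mirror, front, agent, auth]
Visit mesh; enqueue sink → queue [peer, router, worker, broker, core, mirror, front, agent, auth, sink]
Visit peer → queue [router, worker, broker, core, mirror, front, agent, auth, sink]
Visit router → queue [worker, broker, core, mirror, front, agent, auth, sink]
Visit worker; enqueue back, cache → queue [broker, core, mirror, front, agent, auth, sink, back, cache]
Visit broker → queue [core, mirror, front, agent, auth, sink, back, cache]
Visit core → queue [mirror, front, agent, auth, sink, back, cache]
Visit mirror → queue [front, agent, auth, sink, back, cache]
Visit front → queue [agent, auth, sink, back, cache]
Visit agent → queue [auth, sink, back, cache]
Visit auth → queue [sink, back, cache]
Visit sink → queue [back, cache]
Visit back → queue [cache]
Visit cache → queue []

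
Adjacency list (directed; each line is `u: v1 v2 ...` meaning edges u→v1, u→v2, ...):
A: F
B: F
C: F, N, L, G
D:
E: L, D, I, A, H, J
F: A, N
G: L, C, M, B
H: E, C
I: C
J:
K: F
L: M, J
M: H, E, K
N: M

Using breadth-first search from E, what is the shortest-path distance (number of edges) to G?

3

Level 0: E
Level 1: A, D, H, I, J, L
Level 2: C, F, M
Level 3: G, K, N
Level 4: B
G first appears at level 3.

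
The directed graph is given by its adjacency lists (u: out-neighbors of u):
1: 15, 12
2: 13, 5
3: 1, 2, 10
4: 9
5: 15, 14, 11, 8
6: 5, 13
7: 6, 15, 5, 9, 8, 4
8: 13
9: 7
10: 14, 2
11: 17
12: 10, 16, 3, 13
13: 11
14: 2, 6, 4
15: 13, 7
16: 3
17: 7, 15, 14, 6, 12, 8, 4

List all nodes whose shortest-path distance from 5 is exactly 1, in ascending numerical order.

8, 11, 14, 15

Level 0: 5
Level 1: 8, 11, 14, 15
Level 2: 2, 4, 6, 7, 13, 17
Level 3: 9, 12
Level 4: 3, 10, 16
Level 5: 1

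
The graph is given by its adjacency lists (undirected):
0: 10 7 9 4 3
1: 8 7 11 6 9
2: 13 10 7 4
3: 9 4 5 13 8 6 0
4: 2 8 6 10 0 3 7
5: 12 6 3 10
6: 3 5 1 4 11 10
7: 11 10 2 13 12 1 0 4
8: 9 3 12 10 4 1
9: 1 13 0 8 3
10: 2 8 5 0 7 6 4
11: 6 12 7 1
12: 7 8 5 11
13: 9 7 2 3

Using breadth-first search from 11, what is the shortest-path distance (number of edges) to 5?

Level 0: 11
Level 1: 1, 6, 7, 12
Level 2: 0, 2, 3, 4, 5, 8, 9, 10, 13
5 first appears at level 2.

2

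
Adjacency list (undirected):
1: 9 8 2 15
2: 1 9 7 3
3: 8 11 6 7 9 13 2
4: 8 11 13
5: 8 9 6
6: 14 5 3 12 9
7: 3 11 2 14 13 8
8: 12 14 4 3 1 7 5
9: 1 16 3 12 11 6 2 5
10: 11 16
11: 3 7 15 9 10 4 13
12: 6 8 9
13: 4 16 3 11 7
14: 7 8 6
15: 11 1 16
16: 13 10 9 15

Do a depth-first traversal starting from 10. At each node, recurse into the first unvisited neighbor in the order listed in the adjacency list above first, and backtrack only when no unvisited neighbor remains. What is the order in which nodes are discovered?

10, 11, 3, 8, 12, 6, 14, 7, 2, 1, 9, 16, 13, 4, 15, 5

Visit 10
10 → 11
11 → 3
3 → 8
8 → 12
12 → 6
6 → 14
14 → 7
7 → 2
2 → 1
1 → 9
9 → 16
16 → 13
13 → 4
16 → 15
9 → 5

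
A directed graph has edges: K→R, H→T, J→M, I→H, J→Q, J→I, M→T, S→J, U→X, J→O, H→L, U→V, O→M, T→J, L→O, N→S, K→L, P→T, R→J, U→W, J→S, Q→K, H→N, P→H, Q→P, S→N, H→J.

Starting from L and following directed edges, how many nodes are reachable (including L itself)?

13

BFS from L visits: L, O, M, T, J, S, Q, I, N, P, K, H, R
Reachable nodes: 13 of 17 total.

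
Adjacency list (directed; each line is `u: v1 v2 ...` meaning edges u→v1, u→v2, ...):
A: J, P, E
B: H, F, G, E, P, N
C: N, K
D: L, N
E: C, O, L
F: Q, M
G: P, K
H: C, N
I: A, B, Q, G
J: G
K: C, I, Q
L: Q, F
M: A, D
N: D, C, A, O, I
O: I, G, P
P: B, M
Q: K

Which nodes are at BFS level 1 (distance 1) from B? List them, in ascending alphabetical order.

E, F, G, H, N, P

Level 0: B
Level 1: E, F, G, H, N, P
Level 2: A, C, D, I, K, L, M, O, Q
Level 3: J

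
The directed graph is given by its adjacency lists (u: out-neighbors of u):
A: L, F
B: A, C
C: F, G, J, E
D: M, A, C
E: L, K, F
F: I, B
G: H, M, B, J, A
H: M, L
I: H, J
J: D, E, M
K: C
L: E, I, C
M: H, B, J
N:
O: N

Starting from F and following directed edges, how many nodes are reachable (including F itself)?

13

BFS from F visits: F, I, B, H, J, A, C, M, L, D, E, G, K
Reachable nodes: 13 of 15 total.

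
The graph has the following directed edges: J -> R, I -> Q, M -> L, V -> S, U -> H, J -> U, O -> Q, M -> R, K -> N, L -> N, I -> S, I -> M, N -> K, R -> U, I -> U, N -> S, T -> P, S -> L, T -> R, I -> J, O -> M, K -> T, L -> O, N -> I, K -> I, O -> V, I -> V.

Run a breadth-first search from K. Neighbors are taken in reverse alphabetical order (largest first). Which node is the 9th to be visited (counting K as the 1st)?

U

Visit K; enqueue T, N, I → queue [T, N, I]
Visit T; enqueue R, P → queue [N, I, R, P]
Visit N; enqueue S → queue [I, R, P, S]
Visit I; enqueue V, U, Q, M, J → queue [R, P, S, V, U, Q, M, J]
Visit R → queue [P, S, V, U, Q, M, J]
Visit P → queue [S, V, U, Q, M, J]
Visit S; enqueue L → queue [V, U, Q, M, J, L]
Visit V → queue [U, Q, M, J, L]
Visit U; enqueue H → queue [Q, M, J, L, H]
Visit Q → queue [M, J, L, H]
Visit M → queue [J, L, H]
Visit J → queue [L, H]
Visit L; enqueue O → queue [H, O]
Visit H → queue [O]
Visit O → queue []

Visit order: K, T, N, I, R, P, S, V, U, Q, M, J, L, H, O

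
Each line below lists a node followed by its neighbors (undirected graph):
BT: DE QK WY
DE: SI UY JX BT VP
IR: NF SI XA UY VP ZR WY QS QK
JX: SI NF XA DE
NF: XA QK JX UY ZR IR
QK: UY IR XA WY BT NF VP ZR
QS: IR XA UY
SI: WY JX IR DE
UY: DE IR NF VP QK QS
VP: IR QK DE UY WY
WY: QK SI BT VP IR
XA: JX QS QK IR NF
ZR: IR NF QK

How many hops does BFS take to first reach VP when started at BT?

Level 0: BT
Level 1: DE, QK, WY
Level 2: IR, JX, NF, SI, UY, VP, XA, ZR
Level 3: QS
VP first appears at level 2.

2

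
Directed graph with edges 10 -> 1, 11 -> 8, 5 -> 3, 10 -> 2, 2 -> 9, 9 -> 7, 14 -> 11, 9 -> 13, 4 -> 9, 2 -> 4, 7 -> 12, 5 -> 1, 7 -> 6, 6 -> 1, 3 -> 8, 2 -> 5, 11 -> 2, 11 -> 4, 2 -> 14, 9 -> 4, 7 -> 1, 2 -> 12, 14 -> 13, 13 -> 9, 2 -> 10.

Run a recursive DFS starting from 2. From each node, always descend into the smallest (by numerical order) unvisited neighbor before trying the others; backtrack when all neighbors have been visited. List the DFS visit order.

2 4 9 7 1 6 12 13 5 3 8 10 14 11

Visit 2
2 → 4
4 → 9
9 → 7
7 → 1
7 → 6
7 → 12
9 → 13
2 → 5
5 → 3
3 → 8
2 → 10
2 → 14
14 → 11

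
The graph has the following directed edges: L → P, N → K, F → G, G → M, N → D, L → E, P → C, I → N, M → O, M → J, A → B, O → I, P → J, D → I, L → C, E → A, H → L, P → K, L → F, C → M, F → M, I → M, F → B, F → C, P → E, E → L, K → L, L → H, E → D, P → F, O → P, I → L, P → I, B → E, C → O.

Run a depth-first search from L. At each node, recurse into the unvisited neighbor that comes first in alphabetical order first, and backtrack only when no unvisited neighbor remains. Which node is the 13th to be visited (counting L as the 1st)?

B

Visit L
L → C
C → M
M → J
M → O
O → I
I → N
N → D
N → K
O → P
P → E
E → A
A → B
P → F
F → G
L → H

Visit order: L, C, M, J, O, I, N, D, K, P, E, A, B, F, G, H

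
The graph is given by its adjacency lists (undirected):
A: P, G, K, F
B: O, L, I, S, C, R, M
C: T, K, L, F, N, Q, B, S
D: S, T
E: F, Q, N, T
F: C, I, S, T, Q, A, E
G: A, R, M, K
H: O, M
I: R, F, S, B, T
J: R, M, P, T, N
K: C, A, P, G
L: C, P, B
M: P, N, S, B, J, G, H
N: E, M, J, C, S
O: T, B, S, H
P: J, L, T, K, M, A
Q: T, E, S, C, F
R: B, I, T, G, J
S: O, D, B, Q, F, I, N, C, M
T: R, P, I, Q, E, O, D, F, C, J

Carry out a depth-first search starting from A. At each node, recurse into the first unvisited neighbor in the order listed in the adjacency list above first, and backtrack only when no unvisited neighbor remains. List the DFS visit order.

Visit A
A → P
P → J
J → R
R → B
B → O
O → T
T → I
I → F
F → C
C → K
K → G
G → M
M → N
N → E
E → Q
Q → S
S → D
M → H
C → L

A P J R B O T I F C K G M N E Q S D H L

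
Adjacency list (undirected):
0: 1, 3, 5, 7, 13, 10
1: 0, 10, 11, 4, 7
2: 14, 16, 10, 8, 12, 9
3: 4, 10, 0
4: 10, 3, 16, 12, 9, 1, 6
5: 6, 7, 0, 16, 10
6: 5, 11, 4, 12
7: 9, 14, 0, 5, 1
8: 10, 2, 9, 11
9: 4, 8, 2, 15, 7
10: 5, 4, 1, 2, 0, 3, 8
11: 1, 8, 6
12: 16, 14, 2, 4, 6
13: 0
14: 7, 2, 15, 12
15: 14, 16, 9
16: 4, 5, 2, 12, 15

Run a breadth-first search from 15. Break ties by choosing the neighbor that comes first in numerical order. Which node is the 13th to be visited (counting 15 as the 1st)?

3

Visit 15; enqueue 9, 14, 16 → queue [9, 14, 16]
Visit 9; enqueue 2, 4, 7, 8 → queue [14, 16, 2, 4, 7, 8]
Visit 14; enqueue 12 → queue [16, 2, 4, 7, 8, 12]
Visit 16; enqueue 5 → queue [2, 4, 7, 8, 12, 5]
Visit 2; enqueue 10 → queue [4, 7, 8, 12, 5, 10]
Visit 4; enqueue 1, 3, 6 → queue [7, 8, 12, 5, 10, 1, 3, 6]
Visit 7; enqueue 0 → queue [8, 12, 5, 10, 1, 3, 6, 0]
Visit 8; enqueue 11 → queue [12, 5, 10, 1, 3, 6, 0, 11]
Visit 12 → queue [5, 10, 1, 3, 6, 0, 11]
Visit 5 → queue [10, 1, 3, 6, 0, 11]
Visit 10 → queue [1, 3, 6, 0, 11]
Visit 1 → queue [3, 6, 0, 11]
Visit 3 → queue [6, 0, 11]
Visit 6 → queue [0, 11]
Visit 0; enqueue 13 → queue [11, 13]
Visit 11 → queue [13]
Visit 13 → queue []

Visit order: 15, 9, 14, 16, 2, 4, 7, 8, 12, 5, 10, 1, 3, 6, 0, 11, 13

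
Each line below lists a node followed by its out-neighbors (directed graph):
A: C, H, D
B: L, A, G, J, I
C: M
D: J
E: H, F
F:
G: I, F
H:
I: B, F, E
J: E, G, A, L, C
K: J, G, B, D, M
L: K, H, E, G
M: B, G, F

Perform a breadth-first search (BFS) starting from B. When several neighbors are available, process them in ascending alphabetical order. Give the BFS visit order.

B, A, G, I, J, L, C, D, H, F, E, K, M

Visit B; enqueue A, G, I, J, L → queue [A, G, I, J, L]
Visit A; enqueue C, D, H → queue [G, I, J, L, C, D, H]
Visit G; enqueue F → queue [I, J, L, C, D, H, F]
Visit I; enqueue E → queue [J, L, C, D, H, F, E]
Visit J → queue [L, C, D, H, F, E]
Visit L; enqueue K → queue [C, D, H, F, E, K]
Visit C; enqueue M → queue [D, H, F, E, K, M]
Visit D → queue [H, F, E, K, M]
Visit H → queue [F, E, K, M]
Visit F → queue [E, K, M]
Visit E → queue [K, M]
Visit K → queue [M]
Visit M → queue []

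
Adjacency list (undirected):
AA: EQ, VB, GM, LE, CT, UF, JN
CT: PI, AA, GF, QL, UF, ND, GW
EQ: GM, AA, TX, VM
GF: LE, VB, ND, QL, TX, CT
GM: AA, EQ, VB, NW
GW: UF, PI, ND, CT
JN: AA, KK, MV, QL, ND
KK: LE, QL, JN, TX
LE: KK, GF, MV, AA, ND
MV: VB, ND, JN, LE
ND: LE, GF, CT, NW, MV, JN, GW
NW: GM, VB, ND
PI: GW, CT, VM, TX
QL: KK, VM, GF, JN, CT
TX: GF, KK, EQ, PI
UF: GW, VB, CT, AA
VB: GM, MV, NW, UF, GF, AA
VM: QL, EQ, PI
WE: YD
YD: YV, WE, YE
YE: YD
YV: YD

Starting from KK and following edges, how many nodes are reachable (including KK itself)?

BFS from KK visits: KK, LE, QL, JN, TX, GF, MV, AA, ND, VM, CT, EQ, PI, VB, GM, UF, NW, GW
Reachable nodes: 18 of 22 total.

18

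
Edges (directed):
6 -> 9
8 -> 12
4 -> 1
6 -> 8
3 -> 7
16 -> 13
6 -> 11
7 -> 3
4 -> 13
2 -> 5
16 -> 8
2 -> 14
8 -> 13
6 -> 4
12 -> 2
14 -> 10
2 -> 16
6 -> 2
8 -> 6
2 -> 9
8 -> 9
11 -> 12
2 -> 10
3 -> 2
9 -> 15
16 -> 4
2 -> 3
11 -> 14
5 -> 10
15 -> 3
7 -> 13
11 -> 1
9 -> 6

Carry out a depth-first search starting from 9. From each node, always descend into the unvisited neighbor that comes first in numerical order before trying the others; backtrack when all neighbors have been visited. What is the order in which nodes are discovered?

9 6 2 3 7 13 5 10 14 16 4 1 8 12 11 15

Visit 9
9 → 6
6 → 2
2 → 3
3 → 7
7 → 13
2 → 5
5 → 10
2 → 14
2 → 16
16 → 4
4 → 1
16 → 8
8 → 12
6 → 11
9 → 15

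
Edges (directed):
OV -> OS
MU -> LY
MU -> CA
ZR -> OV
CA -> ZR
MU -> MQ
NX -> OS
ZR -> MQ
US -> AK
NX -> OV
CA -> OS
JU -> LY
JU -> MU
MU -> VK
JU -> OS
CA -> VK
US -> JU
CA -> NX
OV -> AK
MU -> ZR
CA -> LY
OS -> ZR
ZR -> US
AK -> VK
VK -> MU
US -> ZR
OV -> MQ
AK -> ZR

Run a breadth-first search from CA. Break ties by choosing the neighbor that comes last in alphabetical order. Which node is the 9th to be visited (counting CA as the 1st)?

MQ

Visit CA; enqueue ZR, VK, OS, NX, LY → queue [ZR, VK, OS, NX, LY]
Visit ZR; enqueue US, OV, MQ → queue [VK, OS, NX, LY, US, OV, MQ]
Visit VK; enqueue MU → queue [OS, NX, LY, US, OV, MQ, MU]
Visit OS → queue [NX, LY, US, OV, MQ, MU]
Visit NX → queue [LY, US, OV, MQ, MU]
Visit LY → queue [US, OV, MQ, MU]
Visit US; enqueue JU, AK → queue [OV, MQ, MU, JU, AK]
Visit OV → queue [MQ, MU, JU, AK]
Visit MQ → queue [MU, JU, AK]
Visit MU → queue [JU, AK]
Visit JU → queue [AK]
Visit AK → queue []

Visit order: CA, ZR, VK, OS, NX, LY, US, OV, MQ, MU, JU, AK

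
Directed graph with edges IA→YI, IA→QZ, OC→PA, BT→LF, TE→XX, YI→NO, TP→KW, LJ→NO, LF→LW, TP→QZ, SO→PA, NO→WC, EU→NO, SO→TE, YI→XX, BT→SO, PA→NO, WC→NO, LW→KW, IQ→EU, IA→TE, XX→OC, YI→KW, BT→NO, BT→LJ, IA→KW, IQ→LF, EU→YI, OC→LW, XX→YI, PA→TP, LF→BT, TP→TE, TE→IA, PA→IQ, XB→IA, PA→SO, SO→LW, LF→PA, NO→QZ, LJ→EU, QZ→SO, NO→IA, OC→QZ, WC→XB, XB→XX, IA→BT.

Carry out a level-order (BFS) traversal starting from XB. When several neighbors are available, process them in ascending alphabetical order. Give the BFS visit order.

Visit XB; enqueue IA, XX → queue [IA, XX]
Visit IA; enqueue BT, KW, QZ, TE, YI → queue [XX, BT, KW, QZ, TE, YI]
Visit XX; enqueue OC → queue [BT, KW, QZ, TE, YI, OC]
Visit BT; enqueue LF, LJ, NO, SO → queue [KW, QZ, TE, YI, OC, LF, LJ, NO, SO]
Visit KW → queue [QZ, TE, YI, OC, LF, LJ, NO, SO]
Visit QZ → queue [TE, YI, OC, LF, LJ, NO, SO]
Visit TE → queue [YI, OC, LF, LJ, NO, SO]
Visit YI → queue [OC, LF, LJ, NO, SO]
Visit OC; enqueue LW, PA → queue [LF, LJ, NO, SO, LW, PA]
Visit LF → queue [LJ, NO, SO, LW, PA]
Visit LJ; enqueue EU → queue [NO, SO, LW, PA, EU]
Visit NO; enqueue WC → queue [SO, LW, PA, EU, WC]
Visit SO → queue [LW, PA, EU, WC]
Visit LW → queue [PA, EU, WC]
Visit PA; enqueue IQ, TP → queue [EU, WC, IQ, TP]
Visit EU → queue [WC, IQ, TP]
Visit WC → queue [IQ, TP]
Visit IQ → queue [TP]
Visit TP → queue []

XB -> IA -> XX -> BT -> KW -> QZ -> TE -> YI -> OC -> LF -> LJ -> NO -> SO -> LW -> PA -> EU -> WC -> IQ -> TP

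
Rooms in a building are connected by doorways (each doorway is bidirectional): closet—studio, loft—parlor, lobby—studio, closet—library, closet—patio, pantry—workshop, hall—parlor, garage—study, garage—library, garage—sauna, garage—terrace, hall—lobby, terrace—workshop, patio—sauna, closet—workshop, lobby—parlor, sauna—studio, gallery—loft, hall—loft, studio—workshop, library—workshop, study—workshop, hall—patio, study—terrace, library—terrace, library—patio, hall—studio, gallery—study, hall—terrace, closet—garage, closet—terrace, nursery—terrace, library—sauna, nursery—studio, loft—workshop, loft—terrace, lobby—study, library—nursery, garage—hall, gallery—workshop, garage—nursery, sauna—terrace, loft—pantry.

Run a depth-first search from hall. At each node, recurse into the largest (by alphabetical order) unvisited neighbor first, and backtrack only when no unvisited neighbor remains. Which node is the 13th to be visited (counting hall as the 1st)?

Visit hall
hall → terrace
terrace → workshop
workshop → study
study → lobby
lobby → studio
studio → sauna
sauna → patio
patio → library
library → nursery
nursery → garage
garage → closet
lobby → parlor
parlor → loft
loft → pantry
loft → gallery

Visit order: hall, terrace, workshop, study, lobby, studio, sauna, patio, library, nursery, garage, closet, parlor, loft, pantry, gallery

parlor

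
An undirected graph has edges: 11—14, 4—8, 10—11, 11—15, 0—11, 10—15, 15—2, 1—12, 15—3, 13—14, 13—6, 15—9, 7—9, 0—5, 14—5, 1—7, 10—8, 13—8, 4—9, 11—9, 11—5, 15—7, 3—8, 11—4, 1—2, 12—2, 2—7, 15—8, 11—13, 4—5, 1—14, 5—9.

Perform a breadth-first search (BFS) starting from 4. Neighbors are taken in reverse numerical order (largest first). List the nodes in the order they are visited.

Visit 4; enqueue 11, 9, 8, 5 → queue [11, 9, 8, 5]
Visit 11; enqueue 15, 14, 13, 10, 0 → queue [9, 8, 5, 15, 14, 13, 10, 0]
Visit 9; enqueue 7 → queue [8, 5, 15, 14, 13, 10, 0, 7]
Visit 8; enqueue 3 → queue [5, 15, 14, 13, 10, 0, 7, 3]
Visit 5 → queue [15, 14, 13, 10, 0, 7, 3]
Visit 15; enqueue 2 → queue [14, 13, 10, 0, 7, 3, 2]
Visit 14; enqueue 1 → queue [13, 10, 0, 7, 3, 2, 1]
Visit 13; enqueue 6 → queue [10, 0, 7, 3, 2, 1, 6]
Visit 10 → queue [0, 7, 3, 2, 1, 6]
Visit 0 → queue [7, 3, 2, 1, 6]
Visit 7 → queue [3, 2, 1, 6]
Visit 3 → queue [2, 1, 6]
Visit 2; enqueue 12 → queue [1, 6, 12]
Visit 1 → queue [6, 12]
Visit 6 → queue [12]
Visit 12 → queue []

4, 11, 9, 8, 5, 15, 14, 13, 10, 0, 7, 3, 2, 1, 6, 12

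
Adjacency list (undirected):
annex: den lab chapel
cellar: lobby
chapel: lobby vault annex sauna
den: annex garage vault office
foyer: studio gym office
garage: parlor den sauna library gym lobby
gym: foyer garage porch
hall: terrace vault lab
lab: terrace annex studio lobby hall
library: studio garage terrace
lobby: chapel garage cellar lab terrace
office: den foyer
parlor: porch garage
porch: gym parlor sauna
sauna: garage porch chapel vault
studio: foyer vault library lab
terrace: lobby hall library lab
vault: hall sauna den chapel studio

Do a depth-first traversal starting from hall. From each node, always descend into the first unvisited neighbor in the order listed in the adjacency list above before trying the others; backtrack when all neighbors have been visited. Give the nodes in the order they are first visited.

Visit hall
hall → terrace
terrace → lobby
lobby → chapel
chapel → vault
vault → sauna
sauna → garage
garage → parlor
parlor → porch
porch → gym
gym → foyer
foyer → studio
studio → library
studio → lab
lab → annex
annex → den
den → office
lobby → cellar

hall -> terrace -> lobby -> chapel -> vault -> sauna -> garage -> parlor -> porch -> gym -> foyer -> studio -> library -> lab -> annex -> den -> office -> cellar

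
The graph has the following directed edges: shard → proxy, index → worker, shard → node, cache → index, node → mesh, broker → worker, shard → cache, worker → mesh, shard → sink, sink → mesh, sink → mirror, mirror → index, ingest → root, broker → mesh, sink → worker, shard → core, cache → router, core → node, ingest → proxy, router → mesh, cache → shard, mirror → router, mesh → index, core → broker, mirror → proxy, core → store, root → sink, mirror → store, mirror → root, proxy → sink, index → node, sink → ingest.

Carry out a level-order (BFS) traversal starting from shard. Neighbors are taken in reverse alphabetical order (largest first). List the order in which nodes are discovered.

shard → sink → proxy → node → core → cache → worker → mirror → mesh → ingest → store → broker → router → index → root

Visit shard; enqueue sink, proxy, node, core, cache → queue [sink, proxy, node, core, cache]
Visit sink; enqueue worker, mirror, mesh, ingest → queue [proxy, node, core, cache, worker, mirror, mesh, ingest]
Visit proxy → queue [node, core, cache, worker, mirror, mesh, ingest]
Visit node → queue [core, cache, worker, mirror, mesh, ingest]
Visit core; enqueue store, broker → queue [cache, worker, mirror, mesh, ingest, store, broker]
Visit cache; enqueue router, index → queue [worker, mirror, mesh, ingest, store, broker, router, index]
Visit worker → queue [mirror, mesh, ingest, store, broker, router, index]
Visit mirror; enqueue root → queue [mesh, ingest, store, broker, router, index, root]
Visit mesh → queue [ingest, store, broker, router, index, root]
Visit ingest → queue [store, broker, router, index, root]
Visit store → queue [broker, router, index, root]
Visit broker → queue [router, index, root]
Visit router → queue [index, root]
Visit index → queue [root]
Visit root → queue []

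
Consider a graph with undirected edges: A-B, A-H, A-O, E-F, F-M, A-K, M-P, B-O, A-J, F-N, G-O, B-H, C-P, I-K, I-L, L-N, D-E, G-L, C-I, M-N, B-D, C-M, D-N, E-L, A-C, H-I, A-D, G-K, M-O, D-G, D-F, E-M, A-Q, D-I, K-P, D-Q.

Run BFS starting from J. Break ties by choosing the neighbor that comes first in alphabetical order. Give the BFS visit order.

Visit J; enqueue A → queue [A]
Visit A; enqueue B, C, D, H, K, O, Q → queue [B, C, D, H, K, O, Q]
Visit B → queue [C, D, H, K, O, Q]
Visit C; enqueue I, M, P → queue [D, H, K, O, Q, I, M, P]
Visit D; enqueue E, F, G, N → queue [H, K, O, Q, I, M, P, E, F, G, N]
Visit H → queue [K, O, Q, I, M, P, E, F, G, N]
Visit K → queue [O, Q, I, M, P, E, F, G, N]
Visit O → queue [Q, I, M, P, E, F, G, N]
Visit Q → queue [I, M, P, E, F, G, N]
Visit I; enqueue L → queue [M, P, E, F, G, N, L]
Visit M → queue [P, E, F, G, N, L]
Visit P → queue [E, F, G, N, L]
Visit E → queue [F, G, N, L]
Visit F → queue [G, N, L]
Visit G → queue [N, L]
Visit N → queue [L]
Visit L → queue []

J → A → B → C → D → H → K → O → Q → I → M → P → E → F → G → N → L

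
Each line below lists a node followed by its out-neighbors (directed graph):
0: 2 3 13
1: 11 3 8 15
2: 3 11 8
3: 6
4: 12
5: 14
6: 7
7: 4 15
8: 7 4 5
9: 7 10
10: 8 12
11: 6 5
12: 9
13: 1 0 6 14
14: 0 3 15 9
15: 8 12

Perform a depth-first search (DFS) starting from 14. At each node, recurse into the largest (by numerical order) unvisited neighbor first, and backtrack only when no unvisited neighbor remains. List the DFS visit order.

Visit 14
14 → 15
15 → 12
12 → 9
9 → 10
10 → 8
8 → 7
7 → 4
8 → 5
14 → 3
3 → 6
14 → 0
0 → 13
13 → 1
1 → 11
0 → 2

14 → 15 → 12 → 9 → 10 → 8 → 7 → 4 → 5 → 3 → 6 → 0 → 13 → 1 → 11 → 2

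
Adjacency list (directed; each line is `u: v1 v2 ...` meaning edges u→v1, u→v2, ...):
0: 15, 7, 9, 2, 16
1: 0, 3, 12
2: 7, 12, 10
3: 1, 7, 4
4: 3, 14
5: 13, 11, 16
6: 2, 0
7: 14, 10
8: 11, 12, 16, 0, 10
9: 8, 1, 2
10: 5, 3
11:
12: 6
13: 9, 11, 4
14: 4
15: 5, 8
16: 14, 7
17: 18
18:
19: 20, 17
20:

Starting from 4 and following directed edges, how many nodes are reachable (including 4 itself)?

17

BFS from 4 visits: 4, 3, 14, 1, 7, 0, 12, 10, 15, 9, 2, 16, 6, 5, 8, 13, 11
Reachable nodes: 17 of 21 total.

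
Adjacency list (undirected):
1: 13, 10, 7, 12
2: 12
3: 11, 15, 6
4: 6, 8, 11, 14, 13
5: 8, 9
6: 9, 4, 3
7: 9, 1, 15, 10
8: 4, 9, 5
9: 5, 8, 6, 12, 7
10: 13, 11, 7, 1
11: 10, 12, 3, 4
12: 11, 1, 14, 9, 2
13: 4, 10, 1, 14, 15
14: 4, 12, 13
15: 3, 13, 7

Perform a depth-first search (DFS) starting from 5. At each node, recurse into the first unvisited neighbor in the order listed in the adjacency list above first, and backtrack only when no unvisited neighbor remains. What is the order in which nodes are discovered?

5 -> 8 -> 4 -> 6 -> 9 -> 12 -> 11 -> 10 -> 13 -> 1 -> 7 -> 15 -> 3 -> 14 -> 2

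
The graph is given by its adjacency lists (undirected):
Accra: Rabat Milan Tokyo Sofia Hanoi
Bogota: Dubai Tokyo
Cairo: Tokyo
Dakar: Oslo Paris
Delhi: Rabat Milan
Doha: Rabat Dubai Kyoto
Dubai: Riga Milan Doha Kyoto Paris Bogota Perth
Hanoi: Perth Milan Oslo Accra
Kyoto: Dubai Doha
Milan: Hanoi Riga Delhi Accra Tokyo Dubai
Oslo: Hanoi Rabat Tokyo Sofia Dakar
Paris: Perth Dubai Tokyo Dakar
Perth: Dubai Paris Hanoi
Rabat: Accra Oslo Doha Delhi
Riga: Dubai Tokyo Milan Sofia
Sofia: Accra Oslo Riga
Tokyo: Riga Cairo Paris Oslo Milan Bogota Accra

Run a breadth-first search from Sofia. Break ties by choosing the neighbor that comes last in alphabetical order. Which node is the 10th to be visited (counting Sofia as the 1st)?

Visit Sofia; enqueue Riga, Oslo, Accra → queue [Riga, Oslo, Accra]
Visit Riga; enqueue Tokyo, Milan, Dubai → queue [Oslo, Accra, Tokyo, Milan, Dubai]
Visit Oslo; enqueue Rabat, Hanoi, Dakar → queue [Accra, Tokyo, Milan, Dubai, Rabat, Hanoi, Dakar]
Visit Accra → queue [Tokyo, Milan, Dubai, Rabat, Hanoi, Dakar]
Visit Tokyo; enqueue Paris, Cairo, Bogota → queue [Milan, Dubai, Rabat, Hanoi, Dakar, Paris, Cairo, Bogota]
Visit Milan; enqueue Delhi → queue [Dubai, Rabat, Hanoi, Dakar, Paris, Cairo, Bogota, Delhi]
Visit Dubai; enqueue Perth, Kyoto, Doha → queue [Rabat, Hanoi, Dakar, Paris, Cairo, Bogota, Delhi, Perth, Kyoto, Doha]
Visit Rabat → queue [Hanoi, Dakar, Paris, Cairo, Bogota, Delhi, Perth, Kyoto, Doha]
Visit Hanoi → queue [Dakar, Paris, Cairo, Bogota, Delhi, Perth, Kyoto, Doha]
Visit Dakar → queue [Paris, Cairo, Bogota, Delhi, Perth, Kyoto, Doha]
Visit Paris → queue [Cairo, Bogota, Delhi, Perth, Kyoto, Doha]
Visit Cairo → queue [Bogota, Delhi, Perth, Kyoto, Doha]
Visit Bogota → queue [Delhi, Perth, Kyoto, Doha]
Visit Delhi → queue [Perth, Kyoto, Doha]
Visit Perth → queue [Kyoto, Doha]
Visit Kyoto → queue [Doha]
Visit Doha → queue []

Visit order: Sofia, Riga, Oslo, Accra, Tokyo, Milan, Dubai, Rabat, Hanoi, Dakar, Paris, Cairo, Bogota, Delhi, Perth, Kyoto, Doha

Dakar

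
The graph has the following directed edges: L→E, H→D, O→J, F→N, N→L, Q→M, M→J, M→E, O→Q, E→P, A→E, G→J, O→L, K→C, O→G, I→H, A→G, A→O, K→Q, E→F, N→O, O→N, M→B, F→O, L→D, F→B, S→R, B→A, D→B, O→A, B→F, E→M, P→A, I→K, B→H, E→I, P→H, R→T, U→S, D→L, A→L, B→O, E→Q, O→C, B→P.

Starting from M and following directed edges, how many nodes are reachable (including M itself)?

BFS from M visits: M, J, E, B, Q, P, I, F, O, H, A, K, N, L, G, C, D
Reachable nodes: 17 of 21 total.

17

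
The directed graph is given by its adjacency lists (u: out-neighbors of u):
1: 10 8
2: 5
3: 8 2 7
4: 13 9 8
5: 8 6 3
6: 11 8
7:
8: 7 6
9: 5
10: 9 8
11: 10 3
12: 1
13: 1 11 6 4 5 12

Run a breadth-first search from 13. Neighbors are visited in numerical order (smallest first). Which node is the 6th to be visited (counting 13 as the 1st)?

11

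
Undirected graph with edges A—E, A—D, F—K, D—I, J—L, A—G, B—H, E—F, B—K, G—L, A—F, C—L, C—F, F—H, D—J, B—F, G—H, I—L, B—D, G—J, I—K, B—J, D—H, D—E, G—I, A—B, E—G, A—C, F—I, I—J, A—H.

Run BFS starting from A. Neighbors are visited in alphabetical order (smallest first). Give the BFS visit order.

Visit A; enqueue B, C, D, E, F, G, H → queue [B, C, D, E, F, G, H]
Visit B; enqueue J, K → queue [C, D, E, F, G, H, J, K]
Visit C; enqueue L → queue [D, E, F, G, H, J, K, L]
Visit D; enqueue I → queue [E, F, G, H, J, K, L, I]
Visit E → queue [F, G, H, J, K, L, I]
Visit F → queue [G, H, J, K, L, I]
Visit G → queue [H, J, K, L, I]
Visit H → queue [J, K, L, I]
Visit J → queue [K, L, I]
Visit K → queue [L, I]
Visit L → queue [I]
Visit I → queue []

A -> B -> C -> D -> E -> F -> G -> H -> J -> K -> L -> I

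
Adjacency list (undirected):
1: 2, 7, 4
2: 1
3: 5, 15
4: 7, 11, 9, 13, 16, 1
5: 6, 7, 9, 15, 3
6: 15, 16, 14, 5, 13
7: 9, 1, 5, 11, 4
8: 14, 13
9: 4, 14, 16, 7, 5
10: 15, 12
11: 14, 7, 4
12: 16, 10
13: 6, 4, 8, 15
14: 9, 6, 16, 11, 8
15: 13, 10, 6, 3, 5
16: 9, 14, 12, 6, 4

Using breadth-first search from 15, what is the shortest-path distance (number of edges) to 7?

2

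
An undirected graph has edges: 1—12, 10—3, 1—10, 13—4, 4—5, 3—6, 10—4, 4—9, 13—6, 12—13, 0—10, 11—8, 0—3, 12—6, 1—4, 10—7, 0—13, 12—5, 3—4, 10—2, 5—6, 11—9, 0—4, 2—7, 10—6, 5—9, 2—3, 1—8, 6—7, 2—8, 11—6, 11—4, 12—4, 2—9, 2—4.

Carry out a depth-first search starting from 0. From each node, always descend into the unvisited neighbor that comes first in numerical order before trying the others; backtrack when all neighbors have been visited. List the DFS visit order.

Visit 0
0 → 3
3 → 2
2 → 4
4 → 1
1 → 8
8 → 11
11 → 6
6 → 5
5 → 9
5 → 12
12 → 13
6 → 7
7 → 10

0 -> 3 -> 2 -> 4 -> 1 -> 8 -> 11 -> 6 -> 5 -> 9 -> 12 -> 13 -> 7 -> 10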